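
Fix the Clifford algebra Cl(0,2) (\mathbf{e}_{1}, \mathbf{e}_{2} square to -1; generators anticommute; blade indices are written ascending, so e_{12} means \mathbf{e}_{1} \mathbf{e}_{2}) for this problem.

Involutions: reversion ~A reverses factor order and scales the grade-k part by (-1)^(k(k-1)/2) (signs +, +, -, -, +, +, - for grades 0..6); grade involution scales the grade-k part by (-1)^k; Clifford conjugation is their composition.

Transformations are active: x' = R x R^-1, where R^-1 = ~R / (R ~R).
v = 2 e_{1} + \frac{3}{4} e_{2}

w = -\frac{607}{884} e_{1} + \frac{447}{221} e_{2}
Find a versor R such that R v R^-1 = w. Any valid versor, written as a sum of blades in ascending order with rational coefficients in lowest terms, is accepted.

Since q(v) = q(w) = -\frac{73}{16}, the sum R = v + w = \frac{1161}{884} e_{1} + \frac{2451}{884} e_{2} does the job whenever invertible.
Answer: \frac{1161}{884} e_{1} + \frac{2451}{884} e_{2}


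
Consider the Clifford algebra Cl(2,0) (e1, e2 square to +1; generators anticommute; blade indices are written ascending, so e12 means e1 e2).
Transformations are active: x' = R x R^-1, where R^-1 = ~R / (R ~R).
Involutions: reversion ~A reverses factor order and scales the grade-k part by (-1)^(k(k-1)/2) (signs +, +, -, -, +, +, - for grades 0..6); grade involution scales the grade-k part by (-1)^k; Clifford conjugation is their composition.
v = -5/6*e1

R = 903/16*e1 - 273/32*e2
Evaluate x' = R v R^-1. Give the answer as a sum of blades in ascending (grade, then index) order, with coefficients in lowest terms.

~R = 903/16*e1 - 273/32*e2, and R ~R = 3336165/1024, so R^-1 = ~R / (3336165/1024).
R v = -1505/32 - 455/64*e12
Answer: -2409/3026*e1 + 1118/4539*e2


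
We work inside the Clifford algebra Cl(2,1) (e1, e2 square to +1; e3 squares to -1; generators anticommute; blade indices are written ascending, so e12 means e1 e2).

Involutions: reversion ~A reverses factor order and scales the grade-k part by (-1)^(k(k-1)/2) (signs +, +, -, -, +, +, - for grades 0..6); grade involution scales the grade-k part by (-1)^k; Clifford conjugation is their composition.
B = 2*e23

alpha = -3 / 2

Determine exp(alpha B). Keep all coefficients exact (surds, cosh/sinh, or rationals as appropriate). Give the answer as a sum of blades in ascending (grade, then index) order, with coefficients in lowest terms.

B^2 = (2)^2*(e23)^2 = 4*(+1) = 4 (a basis 2-blade squares to minus the product of its generators' squares).
B^2 = 4 — since the square is positive, the closed form is hyperbolic: l = 2, alpha*l = -3, so exp(alpha B) = cosh(-3) + (sinh(-3)/2)*B = cosh(3) + (-sinh(3)/2)*B.
Answer: cosh(3) - sinh(3)*e23


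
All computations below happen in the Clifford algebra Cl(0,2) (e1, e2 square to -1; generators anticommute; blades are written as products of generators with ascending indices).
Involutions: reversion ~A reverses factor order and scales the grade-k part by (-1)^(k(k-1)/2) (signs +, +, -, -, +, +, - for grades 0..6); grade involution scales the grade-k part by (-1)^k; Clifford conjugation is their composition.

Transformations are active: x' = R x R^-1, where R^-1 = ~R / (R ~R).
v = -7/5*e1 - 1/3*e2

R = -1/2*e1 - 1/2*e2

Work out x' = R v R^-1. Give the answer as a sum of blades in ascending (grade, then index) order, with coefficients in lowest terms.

~R = -1/2*e1 - 1/2*e2, and R ~R = -1/2, so R^-1 = ~R / (-1/2).
R v = -13/15 - 8/15*e1 e2
Answer: -1/3*e1 - 7/5*e2


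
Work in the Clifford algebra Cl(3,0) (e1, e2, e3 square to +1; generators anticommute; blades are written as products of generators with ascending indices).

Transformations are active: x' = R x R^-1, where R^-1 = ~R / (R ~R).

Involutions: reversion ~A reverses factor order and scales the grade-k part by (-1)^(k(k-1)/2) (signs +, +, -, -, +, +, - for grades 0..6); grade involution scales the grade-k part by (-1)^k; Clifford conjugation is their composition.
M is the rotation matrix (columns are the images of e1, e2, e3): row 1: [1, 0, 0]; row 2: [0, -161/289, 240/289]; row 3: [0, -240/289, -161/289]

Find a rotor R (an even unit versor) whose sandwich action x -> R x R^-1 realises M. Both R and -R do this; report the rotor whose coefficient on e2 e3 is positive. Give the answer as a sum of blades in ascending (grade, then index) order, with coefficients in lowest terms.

Method: write R = a + b12*e1 e2 + b13*e1 e3 + b23*e2 e3 with a^2 + b12^2 + b13^2 + b23^2 = 1 (so R^-1 = ~R). Expanding the columns R e_j ~R gives tr M = 4a^2 - 1 and, from the antisymmetric part, M21 - M12 = -4a*b12, M13 - M31 = 4a*b13, M32 - M23 = -4a*b23.
Here tr M = -33/289, so a^2 = (1 + tr M)/4 = 64/289 and a = ±8/17. Taking a = 8/17: M21 - M12 = 0, M13 - M31 = 0, M32 - M23 = -480/289, giving b12 = 0, b13 = 0, b23 = 15/17, i.e. R = 8/17 + 15/17*e2 e3.
Its e2 e3 coefficient is already positive.
Answer: 8/17 + 15/17*e2 e3. Uniqueness: Spin(3) -> SO(3) maps R and -R to the same rotation of trace -33/289; fixing the sign of the e2 e3 coefficient removes the ambiguity.


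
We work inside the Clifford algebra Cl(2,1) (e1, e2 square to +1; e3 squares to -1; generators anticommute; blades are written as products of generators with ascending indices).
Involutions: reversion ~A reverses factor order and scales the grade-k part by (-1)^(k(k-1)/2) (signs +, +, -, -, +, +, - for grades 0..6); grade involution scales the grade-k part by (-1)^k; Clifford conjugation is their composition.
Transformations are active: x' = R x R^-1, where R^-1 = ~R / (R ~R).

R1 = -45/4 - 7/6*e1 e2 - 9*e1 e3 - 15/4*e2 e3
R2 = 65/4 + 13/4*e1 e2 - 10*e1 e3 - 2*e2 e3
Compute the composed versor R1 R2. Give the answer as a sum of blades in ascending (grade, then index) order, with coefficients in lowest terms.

Distribute over the terms of R1 (each basis-blade product reordered to ascending indices, repeated generators contracted through their squares):
(-45/4) R2 = -2925/16 - 585/16*e1 e2 + 225/2*e1 e3 + 45/2*e2 e3
(-7/6*e1 e2) R2 = 91/24 - 455/24*e1 e2 + 7/3*e1 e3 - 35/3*e2 e3
(-9*e1 e3) R2 = 90 + 18*e1 e2 - 585/4*e1 e3 - 117/4*e2 e3
(-15/4*e2 e3) R2 = 15/2 - 75/2*e1 e2 + 195/16*e1 e3 - 975/16*e2 e3
Summing the partial products and collecting blades:
Answer: -3913/48 - 3601/48*e1 e2 - 923/48*e1 e3 - 3809/48*e2 e3


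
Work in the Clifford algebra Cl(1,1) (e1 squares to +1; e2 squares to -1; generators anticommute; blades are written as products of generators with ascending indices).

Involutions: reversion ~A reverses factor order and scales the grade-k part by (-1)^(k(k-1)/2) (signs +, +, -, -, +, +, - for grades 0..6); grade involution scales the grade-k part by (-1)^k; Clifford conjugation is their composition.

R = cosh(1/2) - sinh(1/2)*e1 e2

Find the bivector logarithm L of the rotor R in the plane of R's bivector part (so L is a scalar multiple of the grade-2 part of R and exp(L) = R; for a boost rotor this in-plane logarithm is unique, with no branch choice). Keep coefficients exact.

The scalar part of R is cosh(1/2), giving the rapidity magnitude (cosh is even); the bivector part supplies orientation, its quotient by sinh of the rapidity is the plane, and L = rapidity * plane — unique in that plane, since flipping both signs leaves L unchanged.
Concretely: cosh(rapidity) = cosh(1/2) gives rapidity = ±1/2, and since rapidity/sinh(rapidity) is even the sign is immaterial: L = (rapidity/sinh(rapidity)) * <R>_2 = (1/(2*sinh(1/2))) * <R>_2.
Answer: -1/2*e1 e2


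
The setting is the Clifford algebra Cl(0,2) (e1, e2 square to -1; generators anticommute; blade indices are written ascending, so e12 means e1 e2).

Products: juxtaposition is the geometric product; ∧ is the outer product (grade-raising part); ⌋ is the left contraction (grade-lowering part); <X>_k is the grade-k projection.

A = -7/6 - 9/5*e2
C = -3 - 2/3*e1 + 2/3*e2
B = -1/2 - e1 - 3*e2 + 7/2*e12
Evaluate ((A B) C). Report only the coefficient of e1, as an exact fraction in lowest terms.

step 1: -289/60 - 77/15*e1 + 22/5*e2 - 353/60*e12
step 2: 1457/180 + 338/15*e1 - 562/45*e2 + 3089/180*e12
Answer: 338/15


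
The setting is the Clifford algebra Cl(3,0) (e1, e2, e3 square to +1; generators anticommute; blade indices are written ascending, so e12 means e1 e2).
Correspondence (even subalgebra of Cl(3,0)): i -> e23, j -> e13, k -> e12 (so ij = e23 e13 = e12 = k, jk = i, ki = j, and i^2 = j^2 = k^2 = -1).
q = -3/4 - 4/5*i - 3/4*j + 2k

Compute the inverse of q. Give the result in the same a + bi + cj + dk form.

In blades: q = -3/4 + 2*e12 - 3/4*e13 - 4/5*e23.
With qbar = -3/4 - 2*e12 + 3/4*e13 + 4/5*e23 (scalar fixed, mapped units negated), q qbar = 1153/200 (the sum of squared coefficients), so q^-1 = qbar / (1153/200) = -150/1153 - 400/1153*e12 + 150/1153*e13 + 160/1153*e23; translating back:
Answer: -150/1153 + 160/1153*i + 150/1153*j - 400/1153*k


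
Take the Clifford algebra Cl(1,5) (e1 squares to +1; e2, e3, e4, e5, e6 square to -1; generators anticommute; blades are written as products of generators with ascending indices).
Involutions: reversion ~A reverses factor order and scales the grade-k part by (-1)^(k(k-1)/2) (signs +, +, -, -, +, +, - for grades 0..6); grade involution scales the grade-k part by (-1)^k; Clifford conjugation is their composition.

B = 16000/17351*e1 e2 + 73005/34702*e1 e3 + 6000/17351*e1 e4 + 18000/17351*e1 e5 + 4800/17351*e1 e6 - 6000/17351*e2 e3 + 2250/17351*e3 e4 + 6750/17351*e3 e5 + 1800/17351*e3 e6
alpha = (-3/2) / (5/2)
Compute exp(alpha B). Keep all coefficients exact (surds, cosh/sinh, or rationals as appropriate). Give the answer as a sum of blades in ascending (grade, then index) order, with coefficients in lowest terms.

B^2 term by term: the squares give (16000/17351)^2*(e1 e2)^2 + (73005/34702)^2*(e1 e3)^2 + (6000/17351)^2*(e1 e4)^2 + (18000/17351)^2*(e1 e5)^2 + (4800/17351)^2*(e1 e6)^2 + (-6000/17351)^2*(e2 e3)^2 + (2250/17351)^2*(e3 e4)^2 + (6750/17351)^2*(e3 e5)^2 + (1800/17351)^2*(e3 e6)^2 = 256000000/301057201*(+1) + 5329730025/1204228804*(+1) + 36000000/301057201*(+1) + 324000000/301057201*(+1) + 23040000/301057201*(+1) + 36000000/301057201*(-1) + 5062500/301057201*(-1) + 45562500/301057201*(-1) + 3240000/301057201*(-1) = 25/4 (each basis 2-blade squares to minus the product of its generators' squares); cross terms between blades sharing an index anticommute and cancel; the commuting (index-disjoint) pairs give grade-4 terms 2*c*c'*(blade product), which cancel blade by blade — e1 e2 e3 e4: 72000000/301057201 - 72000000/301057201 = 0; e1 e2 e3 e5: 216000000/301057201 - 216000000/301057201 = 0; e1 e2 e3 e6: 57600000/301057201 - 57600000/301057201 = 0; e1 e3 e4 e5: -81000000/301057201 + 81000000/301057201 = 0; e1 e3 e4 e6: -21600000/301057201 + 21600000/301057201 = 0; e1 e3 e5 e6: -64800000/301057201 + 64800000/301057201 = 0 — confirming B is simple. So B^2 = 25/4.
B^2 = 25/4 — hyperbolic case — the even/odd split gives cosh and sinh: l = 5/2, alpha*l = -3/2, so exp(alpha B) = cosh(-3/2) + (sinh(-3/2)/(5/2))*B = cosh(3/2) + (-2*sinh(3/2)/5)*B.
Answer: cosh(3/2) - 6400*sinh(3/2)/17351*e1 e2 - 14601*sinh(3/2)/17351*e1 e3 - 2400*sinh(3/2)/17351*e1 e4 - 7200*sinh(3/2)/17351*e1 e5 - 1920*sinh(3/2)/17351*e1 e6 + 2400*sinh(3/2)/17351*e2 e3 - 900*sinh(3/2)/17351*e3 e4 - 2700*sinh(3/2)/17351*e3 e5 - 720*sinh(3/2)/17351*e3 e6


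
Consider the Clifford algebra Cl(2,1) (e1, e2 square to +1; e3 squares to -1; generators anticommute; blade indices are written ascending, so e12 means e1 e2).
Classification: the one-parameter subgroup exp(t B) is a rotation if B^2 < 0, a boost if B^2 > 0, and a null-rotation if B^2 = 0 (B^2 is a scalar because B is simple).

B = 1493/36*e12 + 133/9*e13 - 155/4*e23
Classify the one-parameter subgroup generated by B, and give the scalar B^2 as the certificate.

B^2 term by term: the squares give (1493/36)^2*(e12)^2 + (133/9)^2*(e13)^2 + (-155/4)^2*(e23)^2 = 2229049/1296*(-1) + 17689/81*(+1) + 24025/16*(+1) = 0 (each basis 2-blade squares to minus the product of its generators' squares); cross terms between blades sharing an index anticommute and cancel. So B^2 = 0.
Answer: null-rotation, certificate B^2 = 0. Note: conjugating B changes its blade decomposition but never the scalar B^2 = 0, whose sign settles the classification.


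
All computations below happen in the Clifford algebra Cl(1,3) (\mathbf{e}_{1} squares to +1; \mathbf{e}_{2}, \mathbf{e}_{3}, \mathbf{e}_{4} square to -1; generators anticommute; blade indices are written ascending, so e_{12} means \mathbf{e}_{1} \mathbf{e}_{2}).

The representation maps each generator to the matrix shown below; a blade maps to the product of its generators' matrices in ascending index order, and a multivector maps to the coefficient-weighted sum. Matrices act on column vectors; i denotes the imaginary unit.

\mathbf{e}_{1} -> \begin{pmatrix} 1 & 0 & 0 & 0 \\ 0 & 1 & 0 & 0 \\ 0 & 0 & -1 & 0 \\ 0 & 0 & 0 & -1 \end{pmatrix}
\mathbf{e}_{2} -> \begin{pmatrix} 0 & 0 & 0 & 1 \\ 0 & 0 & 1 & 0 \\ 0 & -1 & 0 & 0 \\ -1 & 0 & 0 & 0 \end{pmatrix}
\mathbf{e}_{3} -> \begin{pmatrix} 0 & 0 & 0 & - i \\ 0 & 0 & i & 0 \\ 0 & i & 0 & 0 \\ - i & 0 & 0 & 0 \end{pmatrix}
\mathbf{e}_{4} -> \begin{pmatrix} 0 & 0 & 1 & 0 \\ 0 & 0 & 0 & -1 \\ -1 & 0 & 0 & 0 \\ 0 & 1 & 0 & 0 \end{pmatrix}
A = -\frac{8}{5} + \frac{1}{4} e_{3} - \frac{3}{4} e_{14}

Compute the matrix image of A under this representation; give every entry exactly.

Bivector images (products of the table entries): rho(e_{14}) = rho(\mathbf{e}_{1})rho(\mathbf{e}_{4}) = \begin{pmatrix} 0 & 0 & 1 & 0 \\ 0 & 0 & 0 & -1 \\ 1 & 0 & 0 & 0 \\ 0 & -1 & 0 & 0 \end{pmatrix}.
M = (-\frac{8}{5})*1 + (\frac{1}{4})*rho(e_{3}) + (-\frac{3}{4})*rho(e_{14}), summed entrywise (1 is the identity matrix):
Answer: \begin{pmatrix} - \frac{8}{5} & 0 & - \frac{3}{4} & - \frac{i}{4} \\ 0 & - \frac{8}{5} & \frac{i}{4} & \frac{3}{4} \\ - \frac{3}{4} & \frac{i}{4} & - \frac{8}{5} & 0 \\ - \frac{i}{4} & \frac{3}{4} & 0 & - \frac{8}{5} \end{pmatrix}


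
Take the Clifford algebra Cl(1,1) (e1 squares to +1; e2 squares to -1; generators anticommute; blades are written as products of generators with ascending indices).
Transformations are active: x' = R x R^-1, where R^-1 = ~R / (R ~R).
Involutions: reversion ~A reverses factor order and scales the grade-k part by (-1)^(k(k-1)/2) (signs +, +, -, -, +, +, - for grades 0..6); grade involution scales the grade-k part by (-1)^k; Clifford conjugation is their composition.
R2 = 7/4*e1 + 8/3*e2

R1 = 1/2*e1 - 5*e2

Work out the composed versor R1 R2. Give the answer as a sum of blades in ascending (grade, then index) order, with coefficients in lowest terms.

Distribute over the terms of R1 (each basis-blade product reordered to ascending indices, repeated generators contracted through their squares):
(1/2*e1) R2 = 7/8 + 4/3*e1 e2
(-5*e2) R2 = 40/3 + 35/4*e1 e2
Summing the partial products and collecting blades:
Answer: 341/24 + 121/12*e1 e2


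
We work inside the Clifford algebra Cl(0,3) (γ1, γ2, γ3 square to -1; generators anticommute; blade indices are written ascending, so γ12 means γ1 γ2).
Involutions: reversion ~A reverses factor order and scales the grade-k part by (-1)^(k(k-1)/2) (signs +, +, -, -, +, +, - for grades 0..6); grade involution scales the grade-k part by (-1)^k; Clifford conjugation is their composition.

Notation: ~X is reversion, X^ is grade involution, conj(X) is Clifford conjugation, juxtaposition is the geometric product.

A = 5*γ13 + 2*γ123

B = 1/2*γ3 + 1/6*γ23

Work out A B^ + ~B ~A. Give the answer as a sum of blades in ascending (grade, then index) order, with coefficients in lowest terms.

first term: 13/6*γ1 + 11/6*γ12
second term: -17/6*γ1 + 1/6*γ12
Answer: -2/3*γ1 + 2*γ12


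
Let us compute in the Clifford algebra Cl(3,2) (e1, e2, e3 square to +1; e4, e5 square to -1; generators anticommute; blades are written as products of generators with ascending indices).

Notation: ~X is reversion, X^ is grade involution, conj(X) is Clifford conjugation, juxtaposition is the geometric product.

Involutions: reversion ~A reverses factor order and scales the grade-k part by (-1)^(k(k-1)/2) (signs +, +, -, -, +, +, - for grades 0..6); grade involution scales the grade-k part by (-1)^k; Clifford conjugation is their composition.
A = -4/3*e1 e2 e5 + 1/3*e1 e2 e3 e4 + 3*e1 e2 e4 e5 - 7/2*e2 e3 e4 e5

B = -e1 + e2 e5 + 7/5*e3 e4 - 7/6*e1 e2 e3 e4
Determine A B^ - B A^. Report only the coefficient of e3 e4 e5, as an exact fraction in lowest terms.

first term: 7/18 - 4/3*e1 + 7/15*e1 e2 - 3*e1 e4 - 49/12*e1 e5 - 187/30*e2 e5 - 7/2*e3 e4 + 7/2*e3 e5 - 1/3*e2 e3 e4 - 3*e2 e4 e5 - 14/9*e3 e4 e5 + 21/5*e1 e2 e3 e5 + 1/3*e1 e3 e4 e5 - 161/30*e1 e2 e3 e4 e5
second term: 7/18 + 4/3*e1 + 7/15*e1 e2 - 3*e1 e4 + 49/12*e1 e5 - 187/30*e2 e5 - 7/2*e3 e4 - 7/2*e3 e5 - 1/3*e2 e3 e4 - 3*e2 e4 e5 + 14/9*e3 e4 e5 - 21/5*e1 e2 e3 e5 - 1/3*e1 e3 e4 e5 + 161/30*e1 e2 e3 e4 e5
Answer: -28/9


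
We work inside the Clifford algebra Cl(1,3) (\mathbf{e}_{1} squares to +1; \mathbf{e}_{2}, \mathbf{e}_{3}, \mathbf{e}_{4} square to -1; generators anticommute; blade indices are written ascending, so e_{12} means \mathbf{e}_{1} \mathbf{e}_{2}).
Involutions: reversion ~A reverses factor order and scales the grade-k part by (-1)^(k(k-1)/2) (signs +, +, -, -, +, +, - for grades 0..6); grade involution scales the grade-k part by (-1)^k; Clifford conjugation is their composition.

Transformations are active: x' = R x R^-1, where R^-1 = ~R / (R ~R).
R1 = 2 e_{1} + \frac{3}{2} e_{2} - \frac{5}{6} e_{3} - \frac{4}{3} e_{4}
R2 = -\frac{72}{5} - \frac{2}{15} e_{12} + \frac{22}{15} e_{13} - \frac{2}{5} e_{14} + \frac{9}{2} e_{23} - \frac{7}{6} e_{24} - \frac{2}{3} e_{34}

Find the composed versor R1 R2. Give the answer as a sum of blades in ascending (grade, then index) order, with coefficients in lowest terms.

Distribute over the terms of R1 (each basis-blade product reordered to ascending indices, repeated generators contracted through their squares):
(2 e_{1}) R2 = -\frac{144}{5} e_{1} - \frac{4}{15} e_{2} + \frac{44}{15} e_{3} - \frac{4}{5} e_{4} + 9 e_{123} - \frac{7}{3} e_{124} - \frac{4}{3} e_{134}
(\frac{3}{2} e_{2}) R2 = -\frac{1}{5} e_{1} - \frac{108}{5} e_{2} - \frac{27}{4} e_{3} + \frac{7}{4} e_{4} - \frac{11}{5} e_{123} + \frac{3}{5} e_{124} - e_{234}
(-\frac{5}{6} e_{3}) R2 = -\frac{11}{9} e_{1} - \frac{15}{4} e_{2} + 12 e_{3} - \frac{5}{9} e_{4} + \frac{1}{9} e_{123} - \frac{1}{3} e_{134} - \frac{35}{36} e_{234}
(-\frac{4}{3} e_{4}) R2 = \frac{8}{15} e_{1} + \frac{14}{9} e_{2} + \frac{8}{9} e_{3} + \frac{96}{5} e_{4} + \frac{8}{45} e_{124} - \frac{88}{45} e_{134} - 6 e_{234}
Summing the partial products and collecting blades:
Answer: -\frac{1336}{45} e_{1} - \frac{4331}{180} e_{2} + \frac{1633}{180} e_{3} + \frac{3527}{180} e_{4} + \frac{311}{45} e_{123} - \frac{14}{9} e_{124} - \frac{163}{45} e_{134} - \frac{287}{36} e_{234}


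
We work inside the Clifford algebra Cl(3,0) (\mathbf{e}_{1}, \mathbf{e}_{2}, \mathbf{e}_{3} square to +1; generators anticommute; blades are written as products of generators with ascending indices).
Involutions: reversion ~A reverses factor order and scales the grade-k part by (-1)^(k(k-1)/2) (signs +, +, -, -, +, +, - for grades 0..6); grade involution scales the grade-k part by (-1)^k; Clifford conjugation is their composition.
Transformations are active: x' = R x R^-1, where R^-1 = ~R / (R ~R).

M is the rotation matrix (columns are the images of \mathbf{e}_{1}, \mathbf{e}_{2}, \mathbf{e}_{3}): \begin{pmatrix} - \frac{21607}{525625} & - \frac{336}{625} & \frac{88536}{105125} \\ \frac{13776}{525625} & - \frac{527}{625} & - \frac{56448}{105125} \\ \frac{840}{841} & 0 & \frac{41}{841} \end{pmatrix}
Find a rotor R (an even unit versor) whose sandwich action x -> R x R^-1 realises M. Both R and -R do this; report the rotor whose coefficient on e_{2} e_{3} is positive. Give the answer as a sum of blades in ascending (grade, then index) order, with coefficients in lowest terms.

Method: write R = a + b12*e_{1} e_{2} + b13*e_{1} e_{3} + b23*e_{2} e_{3} with a^2 + b12^2 + b13^2 + b23^2 = 1 (so R^-1 = ~R). Expanding the columns R e_j ~R gives tr M = 4a^2 - 1 and, from the antisymmetric part, M21 - M12 = -4a*b12, M13 - M31 = 4a*b13, M32 - M23 = -4a*b23.
Here tr M = -\frac{439189}{525625}, so a^2 = (1 + tr M)/4 = \frac{21609}{525625} and a = ±\frac{147}{725}. Taking a = \frac{147}{725}: M21 - M12 = \frac{296352}{525625}, M13 - M31 = -\frac{16464}{105125}, M32 - M23 = \frac{56448}{105125}, giving b12 = -\frac{504}{725}, b13 = -\frac{28}{145}, b23 = -\frac{96}{145}, i.e. R = \frac{147}{725} - \frac{504}{725} e_{1} e_{2} - \frac{28}{145} e_{1} e_{3} - \frac{96}{145} e_{2} e_{3}.
Its e_{2} e_{3} coefficient is negative, so report the other preimage -R.
Answer: -\frac{147}{725} + \frac{504}{725} e_{1} e_{2} + \frac{28}{145} e_{1} e_{3} + \frac{96}{145} e_{2} e_{3}. Why the constraint matters: R and -R act identically through the sandwich — M has trace -\frac{439189}{525625} either way — so only the sign condition on e_{2} e_{3} picks one of the two preimages.


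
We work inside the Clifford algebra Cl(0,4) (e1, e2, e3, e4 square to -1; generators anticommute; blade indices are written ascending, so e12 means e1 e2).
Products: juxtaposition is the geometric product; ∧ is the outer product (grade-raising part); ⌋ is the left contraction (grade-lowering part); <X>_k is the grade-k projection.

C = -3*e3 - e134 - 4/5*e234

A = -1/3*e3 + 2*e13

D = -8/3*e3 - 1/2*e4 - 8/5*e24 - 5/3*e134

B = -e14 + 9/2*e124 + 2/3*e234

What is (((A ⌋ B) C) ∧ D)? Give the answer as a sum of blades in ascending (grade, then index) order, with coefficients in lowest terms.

step 1: -2/9*e24
step 2: 8/45*e3 + 2/9*e123 - 2/3*e234
step 3: -4/45*e34 + 64/225*e234 - 1/9*e1234
Answer: -4/45*e34 + 64/225*e234 - 1/9*e1234


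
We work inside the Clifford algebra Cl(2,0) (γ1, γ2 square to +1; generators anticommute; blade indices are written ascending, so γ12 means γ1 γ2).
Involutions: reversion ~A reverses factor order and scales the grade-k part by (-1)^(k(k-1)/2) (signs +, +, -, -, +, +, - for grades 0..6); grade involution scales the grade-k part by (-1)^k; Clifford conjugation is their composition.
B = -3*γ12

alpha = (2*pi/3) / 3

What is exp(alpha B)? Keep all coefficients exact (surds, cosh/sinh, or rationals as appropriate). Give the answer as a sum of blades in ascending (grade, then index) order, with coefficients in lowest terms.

B^2 = (-3)^2*(γ12)^2 = 9*(-1) = -9 (a basis 2-blade squares to minus the product of its generators' squares).
B^2 = -9 — the series telescopes trigonometrically here: l = 3, alpha*l = 2*pi/3, so exp(alpha B) = cos(2*pi/3) + (sin(2*pi/3)/3)*B = -1/2 + (sqrt(3)/6)*B.
Answer: -1/2 - sqrt(3)/2*γ12


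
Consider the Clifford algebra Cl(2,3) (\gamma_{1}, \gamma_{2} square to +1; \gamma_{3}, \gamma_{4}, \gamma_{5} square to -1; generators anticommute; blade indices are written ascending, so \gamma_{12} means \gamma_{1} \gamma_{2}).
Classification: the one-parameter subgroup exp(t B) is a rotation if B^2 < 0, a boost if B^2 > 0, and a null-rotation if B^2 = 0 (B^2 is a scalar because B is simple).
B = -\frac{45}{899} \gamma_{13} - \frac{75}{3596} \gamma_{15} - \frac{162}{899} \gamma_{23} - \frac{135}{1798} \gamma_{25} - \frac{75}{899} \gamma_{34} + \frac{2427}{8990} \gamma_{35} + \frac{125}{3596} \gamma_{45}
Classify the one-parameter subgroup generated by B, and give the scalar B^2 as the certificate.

B^2 term by term: the squares give (-\frac{45}{899})^2*(\gamma_{13})^2 + (-\frac{75}{3596})^2*(\gamma_{15})^2 + (-\frac{162}{899})^2*(\gamma_{23})^2 + (-\frac{135}{1798})^2*(\gamma_{25})^2 + (-\frac{75}{899})^2*(\gamma_{34})^2 + (\frac{2427}{8990})^2*(\gamma_{35})^2 + (\frac{125}{3596})^2*(\gamma_{45})^2 = \frac{2025}{808201}*(+1) + \frac{5625}{12931216}*(+1) + \frac{26244}{808201}*(+1) + \frac{18225}{3232804}*(+1) + \frac{5625}{808201}*(-1) + \frac{5890329}{80820100}*(-1) + \frac{15625}{12931216}*(-1) = -\frac{1}{25} (each basis 2-blade squares to minus the product of its generators' squares); cross terms between blades sharing an index anticommute and cancel; the commuting (index-disjoint) pairs give grade-4 terms 2*c*c'*(blade product), which cancel blade by blade — \gamma_{1235}: -\frac{6075}{808201} + \frac{6075}{808201} = 0; \gamma_{1345}: -\frac{5625}{1616402} + \frac{5625}{1616402} = 0; \gamma_{2345}: -\frac{10125}{808201} + \frac{10125}{808201} = 0 — confirming B is simple. So B^2 = -\frac{1}{25}.
Answer: rotation, certificate B^2 = -\frac{1}{25}. The class reads off the invariant scalar -\frac{1}{25} directly.


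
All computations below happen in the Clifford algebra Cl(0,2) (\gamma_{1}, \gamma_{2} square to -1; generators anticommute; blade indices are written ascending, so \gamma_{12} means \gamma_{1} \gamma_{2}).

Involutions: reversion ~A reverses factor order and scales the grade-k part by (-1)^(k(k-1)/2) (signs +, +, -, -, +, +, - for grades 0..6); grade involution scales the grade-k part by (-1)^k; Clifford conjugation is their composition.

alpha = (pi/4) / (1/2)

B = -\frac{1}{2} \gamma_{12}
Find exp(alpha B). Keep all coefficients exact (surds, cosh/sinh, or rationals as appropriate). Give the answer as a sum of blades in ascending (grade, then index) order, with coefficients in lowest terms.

B^2 = (-\frac{1}{2})^2*(\gamma_{12})^2 = \frac{1}{4}*(-1) = -\frac{1}{4} (a basis 2-blade squares to minus the product of its generators' squares).
B^2 = -\frac{1}{4} — the negative square puts this in the circular regime; l = \frac{1}{2}, alpha*l = \frac{\pi}{4}, so exp(alpha B) = cos(\frac{\pi}{4}) + (sin(\frac{\pi}{4})/(\frac{1}{2}))*B = \frac{\sqrt{2}}{2} + (\sqrt{2})*B.
Answer: \frac{\sqrt{2}}{2} - \frac{\sqrt{2}}{2} \gamma_{12}


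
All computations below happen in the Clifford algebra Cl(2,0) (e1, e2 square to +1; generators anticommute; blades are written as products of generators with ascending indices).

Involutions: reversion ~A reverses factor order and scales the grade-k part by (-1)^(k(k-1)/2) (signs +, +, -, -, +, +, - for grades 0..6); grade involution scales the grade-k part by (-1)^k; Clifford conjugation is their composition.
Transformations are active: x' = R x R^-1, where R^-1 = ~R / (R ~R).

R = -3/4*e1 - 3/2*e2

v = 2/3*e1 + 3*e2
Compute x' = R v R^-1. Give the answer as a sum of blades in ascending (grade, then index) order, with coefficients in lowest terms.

~R = -3/4*e1 - 3/2*e2, and R ~R = 45/16, so R^-1 = ~R / (45/16).
R v = -5 - 5/4*e1 e2
Answer: 2*e1 + 7/3*e2


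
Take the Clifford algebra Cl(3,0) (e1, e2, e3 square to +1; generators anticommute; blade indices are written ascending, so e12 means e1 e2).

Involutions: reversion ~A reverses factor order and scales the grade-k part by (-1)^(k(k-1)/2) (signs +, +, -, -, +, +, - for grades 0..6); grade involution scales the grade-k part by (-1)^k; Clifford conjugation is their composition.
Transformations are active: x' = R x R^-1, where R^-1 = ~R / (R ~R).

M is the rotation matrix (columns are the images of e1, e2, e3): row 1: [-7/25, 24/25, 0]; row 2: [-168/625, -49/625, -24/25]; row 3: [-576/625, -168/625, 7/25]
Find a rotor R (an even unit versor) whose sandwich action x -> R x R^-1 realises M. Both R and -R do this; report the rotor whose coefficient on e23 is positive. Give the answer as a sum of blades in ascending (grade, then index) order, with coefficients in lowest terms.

Method: write R = a + b12*e12 + b13*e13 + b23*e23 with a^2 + b12^2 + b13^2 + b23^2 = 1 (so R^-1 = ~R). Expanding the columns R e_j ~R gives tr M = 4a^2 - 1 and, from the antisymmetric part, M21 - M12 = -4a*b12, M13 - M31 = 4a*b13, M32 - M23 = -4a*b23.
Here tr M = -49/625, so a^2 = (1 + tr M)/4 = 144/625 and a = ±12/25. Taking a = 12/25: M21 - M12 = -768/625, M13 - M31 = 576/625, M32 - M23 = 432/625, giving b12 = 16/25, b13 = 12/25, b23 = -9/25, i.e. R = 12/25 + 16/25*e12 + 12/25*e13 - 9/25*e23.
Its e23 coefficient is negative, so report the other preimage -R.
Answer: -12/25 - 16/25*e12 - 12/25*e13 + 9/25*e23. Sheet selection: the two-to-one cover makes ±R indistinguishable at the matrix level (trace -49/625), so uniqueness comes from the required sign on e23.


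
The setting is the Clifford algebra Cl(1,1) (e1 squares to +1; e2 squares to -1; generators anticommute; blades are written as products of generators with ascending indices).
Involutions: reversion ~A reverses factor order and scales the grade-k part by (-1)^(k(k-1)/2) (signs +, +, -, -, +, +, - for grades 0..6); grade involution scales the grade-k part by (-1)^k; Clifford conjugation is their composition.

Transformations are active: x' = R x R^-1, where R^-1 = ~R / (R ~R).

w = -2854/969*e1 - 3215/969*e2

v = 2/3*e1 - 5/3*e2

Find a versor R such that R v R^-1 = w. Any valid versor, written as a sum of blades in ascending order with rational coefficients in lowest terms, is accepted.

The midline construction: v and w both square to -7/3, so reflecting in their sum -736/323*e1 - 1610/323*e2 exchanges them.
Answer: -736/323*e1 - 1610/323*e2


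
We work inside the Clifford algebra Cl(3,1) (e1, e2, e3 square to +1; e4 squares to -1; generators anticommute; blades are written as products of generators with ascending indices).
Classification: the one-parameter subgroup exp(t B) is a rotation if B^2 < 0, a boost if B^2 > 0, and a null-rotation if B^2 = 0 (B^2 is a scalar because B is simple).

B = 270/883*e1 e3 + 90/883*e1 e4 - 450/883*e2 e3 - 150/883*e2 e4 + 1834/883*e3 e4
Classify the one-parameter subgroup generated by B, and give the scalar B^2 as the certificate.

B^2 term by term: the squares give (270/883)^2*(e1 e3)^2 + (90/883)^2*(e1 e4)^2 + (-450/883)^2*(e2 e3)^2 + (-150/883)^2*(e2 e4)^2 + (1834/883)^2*(e3 e4)^2 = 72900/779689*(-1) + 8100/779689*(+1) + 202500/779689*(-1) + 22500/779689*(+1) + 3363556/779689*(+1) = 4 (each basis 2-blade squares to minus the product of its generators' squares); cross terms between blades sharing an index anticommute and cancel; the commuting (index-disjoint) pairs give grade-4 terms 2*c*c'*(blade product), which cancel blade by blade — e1 e2 e3 e4: 81000/779689 - 81000/779689 = 0 — confirming B is simple. So B^2 = 4.
Answer: boost, certificate B^2 = 4. The class reads off the invariant scalar 4 directly.


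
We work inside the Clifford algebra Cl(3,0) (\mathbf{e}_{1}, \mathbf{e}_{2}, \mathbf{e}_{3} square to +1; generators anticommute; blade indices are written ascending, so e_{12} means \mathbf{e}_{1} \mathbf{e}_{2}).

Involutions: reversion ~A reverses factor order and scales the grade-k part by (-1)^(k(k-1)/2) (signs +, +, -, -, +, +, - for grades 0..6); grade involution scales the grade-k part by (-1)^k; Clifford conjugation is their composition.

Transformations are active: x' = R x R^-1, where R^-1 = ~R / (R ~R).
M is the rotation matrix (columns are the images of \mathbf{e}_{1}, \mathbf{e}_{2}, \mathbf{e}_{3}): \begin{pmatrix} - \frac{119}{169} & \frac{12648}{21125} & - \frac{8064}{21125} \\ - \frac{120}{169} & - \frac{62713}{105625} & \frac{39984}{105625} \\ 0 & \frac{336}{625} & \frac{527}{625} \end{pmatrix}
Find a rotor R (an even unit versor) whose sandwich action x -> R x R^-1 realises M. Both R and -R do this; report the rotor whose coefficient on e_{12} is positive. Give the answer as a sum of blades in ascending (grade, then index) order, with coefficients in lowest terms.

Method: write R = a + b12*e_{12} + b13*e_{13} + b23*e_{23} with a^2 + b12^2 + b13^2 + b23^2 = 1 (so R^-1 = ~R). Expanding the columns R e_j ~R gives tr M = 4a^2 - 1 and, from the antisymmetric part, M21 - M12 = -4a*b12, M13 - M31 = 4a*b13, M32 - M23 = -4a*b23.
Here tr M = -\frac{1921}{4225}, so a^2 = (1 + tr M)/4 = \frac{576}{4225} and a = ±\frac{24}{65}. Taking a = \frac{24}{65}: M21 - M12 = -\frac{27648}{21125}, M13 - M31 = -\frac{8064}{21125}, M32 - M23 = \frac{672}{4225}, giving b12 = \frac{288}{325}, b13 = -\frac{84}{325}, b23 = -\frac{7}{65}, i.e. R = \frac{24}{65} + \frac{288}{325} e_{12} - \frac{84}{325} e_{13} - \frac{7}{65} e_{23}.
Its e_{12} coefficient is already positive.
Answer: \frac{24}{65} + \frac{288}{325} e_{12} - \frac{84}{325} e_{13} - \frac{7}{65} e_{23}. Recall the cover is two-to-one: with M of trace -\frac{1921}{4225}, both preimages act alike, and the stated e_{12} sign chooses the sheet.


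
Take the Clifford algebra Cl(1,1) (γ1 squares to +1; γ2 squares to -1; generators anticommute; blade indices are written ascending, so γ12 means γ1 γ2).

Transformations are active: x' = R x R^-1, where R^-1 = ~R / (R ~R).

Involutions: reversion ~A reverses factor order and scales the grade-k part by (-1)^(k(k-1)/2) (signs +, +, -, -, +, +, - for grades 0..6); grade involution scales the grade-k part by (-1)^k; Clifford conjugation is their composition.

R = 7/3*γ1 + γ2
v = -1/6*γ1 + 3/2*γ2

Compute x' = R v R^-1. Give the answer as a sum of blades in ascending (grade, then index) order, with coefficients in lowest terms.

~R = 7/3*γ1 + γ2, and R ~R = 40/9, so R^-1 = ~R / (40/9).
R v = -17/9 + 11/3*γ12
Answer: -109/60*γ1 - 47/20*γ2


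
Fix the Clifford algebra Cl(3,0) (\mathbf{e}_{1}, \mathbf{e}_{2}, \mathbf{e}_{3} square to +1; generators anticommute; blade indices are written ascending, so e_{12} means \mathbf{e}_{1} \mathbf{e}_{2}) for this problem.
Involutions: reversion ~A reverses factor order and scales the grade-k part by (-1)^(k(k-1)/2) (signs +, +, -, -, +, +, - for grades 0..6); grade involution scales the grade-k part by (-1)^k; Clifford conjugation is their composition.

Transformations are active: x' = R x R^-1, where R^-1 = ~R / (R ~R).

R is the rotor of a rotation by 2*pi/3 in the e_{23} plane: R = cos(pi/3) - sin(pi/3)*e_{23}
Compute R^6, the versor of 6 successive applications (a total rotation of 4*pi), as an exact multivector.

Half-angle bookkeeping: 6 applications in e_{23} add up to rotor phase 6*pi/3 = 2 \pi, so R^6 = cos(2 \pi) - sin(2 \pi)*e_{23}.
cos(2 \pi) = 1 and sin(2 \pi) = 0, so R^6 = 1. The total rotation 4*pi is 2 full turns, so every vector returns to itself, yet the rotor is +1, back on the identity sheet (an even number of 2*pi turns).
Answer: 1


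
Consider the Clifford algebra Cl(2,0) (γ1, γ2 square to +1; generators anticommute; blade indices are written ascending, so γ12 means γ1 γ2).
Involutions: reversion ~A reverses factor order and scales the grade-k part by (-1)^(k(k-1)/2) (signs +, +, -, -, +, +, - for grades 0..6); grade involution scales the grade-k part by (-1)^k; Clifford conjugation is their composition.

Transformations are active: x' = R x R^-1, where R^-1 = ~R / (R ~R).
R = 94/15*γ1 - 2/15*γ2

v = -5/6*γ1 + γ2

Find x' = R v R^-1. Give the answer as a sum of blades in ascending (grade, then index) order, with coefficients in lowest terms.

~R = 94/15*γ1 - 2/15*γ2, and R ~R = 1768/45, so R^-1 = ~R / (1768/45).
R v = -241/45 + 277/45*γ12
Answer: -967/1105*γ1 - 6389/6630*γ2


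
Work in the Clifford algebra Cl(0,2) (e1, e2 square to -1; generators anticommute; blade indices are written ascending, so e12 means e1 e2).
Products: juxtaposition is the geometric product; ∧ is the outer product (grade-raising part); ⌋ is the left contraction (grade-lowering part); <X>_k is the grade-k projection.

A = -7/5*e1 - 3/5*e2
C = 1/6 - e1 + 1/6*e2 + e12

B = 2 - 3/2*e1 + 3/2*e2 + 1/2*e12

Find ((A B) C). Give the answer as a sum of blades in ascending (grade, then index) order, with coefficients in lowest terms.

step 1: -6/5 - 31/10*e1 - 1/2*e2 - 3*e12
step 2: -13/60 + 41/60*e1 + 349/60*e2 - 163/60*e12
Answer: -13/60 + 41/60*e1 + 349/60*e2 - 163/60*e12


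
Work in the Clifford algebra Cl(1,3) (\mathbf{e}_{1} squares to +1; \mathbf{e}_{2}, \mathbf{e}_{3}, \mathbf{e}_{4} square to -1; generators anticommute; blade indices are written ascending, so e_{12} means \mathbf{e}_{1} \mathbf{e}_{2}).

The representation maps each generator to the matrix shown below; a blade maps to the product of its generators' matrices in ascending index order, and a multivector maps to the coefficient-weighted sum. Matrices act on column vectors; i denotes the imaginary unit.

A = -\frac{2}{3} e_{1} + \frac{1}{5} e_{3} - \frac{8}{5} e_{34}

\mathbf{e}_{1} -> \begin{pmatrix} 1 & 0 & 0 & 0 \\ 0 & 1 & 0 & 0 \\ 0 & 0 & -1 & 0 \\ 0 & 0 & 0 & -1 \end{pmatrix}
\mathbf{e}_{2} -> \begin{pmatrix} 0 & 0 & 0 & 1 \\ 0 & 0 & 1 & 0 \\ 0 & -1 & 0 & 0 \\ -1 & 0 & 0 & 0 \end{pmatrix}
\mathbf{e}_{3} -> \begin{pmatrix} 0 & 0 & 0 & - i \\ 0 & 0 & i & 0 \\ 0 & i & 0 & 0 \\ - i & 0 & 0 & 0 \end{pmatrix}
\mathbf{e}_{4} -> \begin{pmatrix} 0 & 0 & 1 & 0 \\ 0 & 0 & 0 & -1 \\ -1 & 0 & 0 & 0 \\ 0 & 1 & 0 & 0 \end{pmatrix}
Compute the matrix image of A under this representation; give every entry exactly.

Bivector images (products of the table entries): rho(e_{34}) = rho(\mathbf{e}_{3})rho(\mathbf{e}_{4}) = \begin{pmatrix} 0 & - i & 0 & 0 \\ - i & 0 & 0 & 0 \\ 0 & 0 & 0 & - i \\ 0 & 0 & - i & 0 \end{pmatrix}.
M = (-\frac{2}{3})*rho(e_{1}) + (\frac{1}{5})*rho(e_{3}) + (-\frac{8}{5})*rho(e_{34}), summed entrywise:
Answer: \begin{pmatrix} - \frac{2}{3} & \frac{8 i}{5} & 0 & - \frac{i}{5} \\ \frac{8 i}{5} & - \frac{2}{3} & \frac{i}{5} & 0 \\ 0 & \frac{i}{5} & \frac{2}{3} & \frac{8 i}{5} \\ - \frac{i}{5} & 0 & \frac{8 i}{5} & \frac{2}{3} \end{pmatrix}


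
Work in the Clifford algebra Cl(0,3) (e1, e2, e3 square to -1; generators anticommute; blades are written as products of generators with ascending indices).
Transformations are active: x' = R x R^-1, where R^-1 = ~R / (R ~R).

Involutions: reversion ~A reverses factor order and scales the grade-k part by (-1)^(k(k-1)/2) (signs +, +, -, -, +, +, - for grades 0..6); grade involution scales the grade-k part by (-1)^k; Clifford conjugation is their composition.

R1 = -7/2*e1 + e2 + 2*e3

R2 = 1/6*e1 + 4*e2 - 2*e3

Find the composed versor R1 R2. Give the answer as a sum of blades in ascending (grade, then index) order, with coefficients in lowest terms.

Distribute over the terms of R1 (each basis-blade product reordered to ascending indices, repeated generators contracted through their squares):
(-7/2*e1) R2 = 7/12 - 14*e1 e2 + 7*e1 e3
(e2) R2 = -4 - 1/6*e1 e2 - 2*e2 e3
(2*e3) R2 = 4 - 1/3*e1 e3 - 8*e2 e3
Summing the partial products and collecting blades:
Answer: 7/12 - 85/6*e1 e2 + 20/3*e1 e3 - 10*e2 e3


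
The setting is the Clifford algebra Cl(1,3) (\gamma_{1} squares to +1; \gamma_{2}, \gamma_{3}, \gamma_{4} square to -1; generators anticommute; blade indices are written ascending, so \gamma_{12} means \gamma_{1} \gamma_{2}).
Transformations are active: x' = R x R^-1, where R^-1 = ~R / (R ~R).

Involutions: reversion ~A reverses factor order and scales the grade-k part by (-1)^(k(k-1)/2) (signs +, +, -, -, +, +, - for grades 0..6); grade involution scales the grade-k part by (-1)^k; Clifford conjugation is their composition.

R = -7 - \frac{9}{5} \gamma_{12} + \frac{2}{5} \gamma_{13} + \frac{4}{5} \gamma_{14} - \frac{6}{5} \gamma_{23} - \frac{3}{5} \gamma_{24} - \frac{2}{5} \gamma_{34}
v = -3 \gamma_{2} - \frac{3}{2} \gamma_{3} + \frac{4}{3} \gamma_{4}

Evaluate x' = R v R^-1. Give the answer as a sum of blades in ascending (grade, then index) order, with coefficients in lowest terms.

~R = -7 + \frac{9}{5} \gamma_{12} - \frac{2}{5} \gamma_{13} - \frac{4}{5} \gamma_{14} + \frac{6}{5} \gamma_{23} + \frac{3}{5} \gamma_{24} + \frac{2}{5} \gamma_{34}, and R ~R = \frac{1173}{25}, so R^-1 = ~R / (\frac{1173}{25}).
R v = -\frac{88}{15} \gamma_{1} + 20 \gamma_{2} + \frac{439}{30} \gamma_{3} - \frac{104}{15} \gamma_{4} + \frac{39}{10} \gamma_{123} + \frac{26}{15} \gamma_{134} - \frac{13}{10} \gamma_{234}
Answer: \frac{5354}{3519} \gamma_{1} - \frac{3377}{1173} \gamma_{2} - \frac{17885}{7038} \gamma_{3} + \frac{302}{391} \gamma_{4}


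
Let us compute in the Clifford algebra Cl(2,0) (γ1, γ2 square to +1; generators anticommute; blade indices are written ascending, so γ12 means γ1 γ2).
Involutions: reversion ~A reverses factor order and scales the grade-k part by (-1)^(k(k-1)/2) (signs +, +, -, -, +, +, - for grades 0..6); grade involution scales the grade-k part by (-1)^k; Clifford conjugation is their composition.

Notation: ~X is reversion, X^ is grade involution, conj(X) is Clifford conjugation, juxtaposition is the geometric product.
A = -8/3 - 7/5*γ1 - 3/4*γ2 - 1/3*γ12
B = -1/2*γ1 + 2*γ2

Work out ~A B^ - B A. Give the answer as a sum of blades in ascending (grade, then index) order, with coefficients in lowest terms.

first term: 4/5 - 2*γ1 + 31/6*γ2 + 127/40*γ12
second term: -4/5 + 2*γ1 - 31/6*γ2 + 127/40*γ12
Answer: 8/5 - 4*γ1 + 31/3*γ2
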